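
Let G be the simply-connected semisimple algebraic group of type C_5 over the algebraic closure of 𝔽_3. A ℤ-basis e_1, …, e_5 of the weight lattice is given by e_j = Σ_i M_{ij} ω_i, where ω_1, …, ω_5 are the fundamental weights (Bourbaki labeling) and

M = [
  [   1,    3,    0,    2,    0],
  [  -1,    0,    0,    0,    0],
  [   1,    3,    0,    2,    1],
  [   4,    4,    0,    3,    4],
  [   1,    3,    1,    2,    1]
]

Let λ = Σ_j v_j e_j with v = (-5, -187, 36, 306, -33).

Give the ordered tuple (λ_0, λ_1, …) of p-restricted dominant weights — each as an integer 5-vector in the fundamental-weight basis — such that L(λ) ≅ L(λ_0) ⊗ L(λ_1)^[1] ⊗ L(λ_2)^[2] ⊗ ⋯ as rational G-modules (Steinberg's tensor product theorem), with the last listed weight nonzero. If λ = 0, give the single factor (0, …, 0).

Compute c_i = Σ_j M_{ij} v_j with v = (-5, -187, 36, 306, -33):
  c_1 = 1*-5 + 3*-187 + 0*36 + 2*306 + 0*-33 = 46
  c_2 = -1*-5 + 0*-187 + 0*36 + 0*306 + 0*-33 = 5
  c_3 = 1*-5 + 3*-187 + 0*36 + 2*306 + 1*-33 = 13
  c_4 = 4*-5 + 4*-187 + 0*36 + 3*306 + 4*-33 = 18
  c_5 = 1*-5 + 3*-187 + 1*36 + 2*306 + 1*-33 = 49
p = 3; digits c_i = Σ_j d_{ij}·3^j, 0 ≤ d_{ij} < 3:
  c_1 = 46 = 1·3^0 + 0·3^1 + 2·3^2 + 1·3^3
  c_2 = 5 = 2·3^0 + 1·3^1
  c_3 = 13 = 1·3^0 + 1·3^1 + 1·3^2
  c_4 = 18 = 0·3^0 + 0·3^1 + 2·3^2
  c_5 = 49 = 1·3^0 + 1·3^1 + 2·3^2 + 1·3^3
λ_0 = (1, 2, 1, 0, 1)
λ_1 = (0, 1, 1, 0, 1)
λ_2 = (2, 0, 1, 2, 2)
λ_3 = (1, 0, 0, 0, 1)

((1, 2, 1, 0, 1), (0, 1, 1, 0, 1), (2, 0, 1, 2, 2), (1, 0, 0, 0, 1))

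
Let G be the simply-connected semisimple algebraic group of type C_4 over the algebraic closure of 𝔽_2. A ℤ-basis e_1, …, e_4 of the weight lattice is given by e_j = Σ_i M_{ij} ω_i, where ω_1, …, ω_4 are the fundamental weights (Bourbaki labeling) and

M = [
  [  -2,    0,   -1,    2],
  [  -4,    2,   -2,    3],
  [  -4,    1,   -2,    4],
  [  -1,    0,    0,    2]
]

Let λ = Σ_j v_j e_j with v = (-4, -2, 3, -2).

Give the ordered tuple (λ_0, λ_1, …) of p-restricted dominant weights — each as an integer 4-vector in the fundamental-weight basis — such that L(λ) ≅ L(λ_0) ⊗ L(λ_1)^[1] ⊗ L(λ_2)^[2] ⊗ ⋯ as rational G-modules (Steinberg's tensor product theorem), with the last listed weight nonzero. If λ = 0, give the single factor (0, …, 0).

Compute c_i = Σ_j M_{ij} v_j with v = (-4, -2, 3, -2):
  c_1 = (-2)·(-4) + (0)·(-2) + (-1)·(3) + (2)·(-2) = 1
  c_2 = (-4)·(-4) + (2)·(-2) + (-2)·(3) + (3)·(-2) = 0
  c_3 = (-4)·(-4) + (1)·(-2) + (-2)·(3) + (4)·(-2) = 0
  c_4 = (-1)·(-4) + (0)·(-2) + (0)·(3) + (2)·(-2) = 0
Expand coordinatewise in base 2:
  c_1 = 1 = 1·2^0
  c_2 = 0
  c_3 = 0
  c_4 = 0
Factor λ_0 = (1, 0, 0, 0)

((1, 0, 0, 0),)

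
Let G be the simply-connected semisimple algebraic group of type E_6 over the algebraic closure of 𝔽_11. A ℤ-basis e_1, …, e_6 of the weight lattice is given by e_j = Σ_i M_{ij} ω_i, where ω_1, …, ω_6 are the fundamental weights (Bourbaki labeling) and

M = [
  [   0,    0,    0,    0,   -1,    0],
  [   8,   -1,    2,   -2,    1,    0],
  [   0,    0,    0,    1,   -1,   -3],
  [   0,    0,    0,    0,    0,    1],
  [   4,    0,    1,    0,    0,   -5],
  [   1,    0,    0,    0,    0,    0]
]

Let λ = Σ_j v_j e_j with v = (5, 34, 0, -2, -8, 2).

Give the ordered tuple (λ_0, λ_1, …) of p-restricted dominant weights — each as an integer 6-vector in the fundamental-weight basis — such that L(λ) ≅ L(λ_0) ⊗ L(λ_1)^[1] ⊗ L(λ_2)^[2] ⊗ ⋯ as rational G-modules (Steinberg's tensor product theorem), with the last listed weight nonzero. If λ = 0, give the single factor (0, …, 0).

((8, 2, 0, 2, 10, 5),)

In the fundamental-weight basis, λ has coordinates c = M·v (v = (5, 34, 0, -2, -8, 2)):
  c_1 = 0*5 + 0*34 + 0*0 + 0*-2 + -1*-8 + 0*2 = 8
  c_2 = 8*5 + -1*34 + 2*0 + -2*-2 + 1*-8 + 0*2 = 2
  c_3 = 0*5 + 0*34 + 0*0 + 1*-2 + -1*-8 + -3*2 = 0
  c_4 = 0*5 + 0*34 + 0*0 + 0*-2 + 0*-8 + 1*2 = 2
  c_5 = 4*5 + 0*34 + 1*0 + 0*-2 + 0*-8 + -5*2 = 10
  c_6 = 1*5 + 0*34 + 0*0 + 0*-2 + 0*-8 + 0*2 = 5
p = 11; digits c_i = Σ_j d_{ij}·11^j, 0 ≤ d_{ij} < 11:
  c_1 = 8 = 8·11^0
  c_2 = 2 = 2·11^0
  c_3 = 0
  c_4 = 2 = 2·11^0
  c_5 = 10 = 10·11^0
  c_6 = 5 = 5·11^0
p-restricted factor λ_0 = (8, 2, 0, 2, 10, 5)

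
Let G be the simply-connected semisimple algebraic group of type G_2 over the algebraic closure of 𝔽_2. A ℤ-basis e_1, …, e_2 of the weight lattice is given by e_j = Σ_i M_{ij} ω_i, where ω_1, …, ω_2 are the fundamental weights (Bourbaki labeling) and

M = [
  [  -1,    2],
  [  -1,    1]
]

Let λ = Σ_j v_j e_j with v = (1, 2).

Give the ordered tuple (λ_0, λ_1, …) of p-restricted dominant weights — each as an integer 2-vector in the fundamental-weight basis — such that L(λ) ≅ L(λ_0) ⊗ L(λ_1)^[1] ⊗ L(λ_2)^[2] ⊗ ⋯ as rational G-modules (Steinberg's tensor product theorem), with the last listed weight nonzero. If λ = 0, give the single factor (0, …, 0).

Compute c_i = Σ_j M_{ij} v_j with v = (1, 2):
  c_1 = (-1)·(1) + 2·2 = 3
  c_2 = (-1)·(1) + 1·2 = 1
Base-2 expansion of each c_i:
  c_1 = 3 = 1·2^0 + 1·2^1
  c_2 = 1 = 1·2^0
Factor λ_0 = (1, 1)
Factor λ_1 = (1, 0)

((1, 1), (1, 0))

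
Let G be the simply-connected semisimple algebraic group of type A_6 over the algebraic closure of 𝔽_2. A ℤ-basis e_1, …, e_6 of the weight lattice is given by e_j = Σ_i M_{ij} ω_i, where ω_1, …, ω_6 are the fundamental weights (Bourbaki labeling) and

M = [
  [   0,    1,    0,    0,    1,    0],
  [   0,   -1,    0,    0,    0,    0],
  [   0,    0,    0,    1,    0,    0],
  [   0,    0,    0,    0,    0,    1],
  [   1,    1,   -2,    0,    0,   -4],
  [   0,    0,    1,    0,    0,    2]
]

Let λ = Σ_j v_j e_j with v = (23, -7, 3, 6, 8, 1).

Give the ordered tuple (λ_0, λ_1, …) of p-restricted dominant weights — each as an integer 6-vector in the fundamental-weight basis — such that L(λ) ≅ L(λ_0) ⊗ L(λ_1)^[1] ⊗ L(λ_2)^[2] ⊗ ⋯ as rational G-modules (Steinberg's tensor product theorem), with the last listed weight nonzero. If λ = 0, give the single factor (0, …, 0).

In the fundamental-weight basis, λ has coordinates c = M·v (v = (23, -7, 3, 6, 8, 1)):
  c_1 = 0·23 + (1)·(-7) + 0·3 + 0·6 + 1·8 + 0·1 = 1
  c_2 = 0·23 + (-1)·(-7) + 0·3 + 0·6 + 0·8 + 0·1 = 7
  c_3 = 0·23 + (0)·(-7) + 0·3 + 1·6 + 0·8 + 0·1 = 6
  c_4 = 0·23 + (0)·(-7) + 0·3 + 0·6 + 0·8 + 1·1 = 1
  c_5 = 1·23 + (1)·(-7) + (-2)·(3) + 0·6 + 0·8 + (-4)·(1) = 6
  c_6 = 0·23 + (0)·(-7) + 1·3 + 0·6 + 0·8 + 2·1 = 5
Expand coordinatewise in base 2:
  c_1 = 1 = 1·2^0
  c_2 = 7 = 1·2^0 + 1·2^1 + 1·2^2
  c_3 = 6 = 0·2^0 + 1·2^1 + 1·2^2
  c_4 = 1 = 1·2^0
  c_5 = 6 = 0·2^0 + 1·2^1 + 1·2^2
  c_6 = 5 = 1·2^0 + 0·2^1 + 1·2^2
λ_0 = (1, 1, 0, 1, 0, 1)
λ_1 = (0, 1, 1, 0, 1, 0)
λ_2 = (0, 1, 1, 0, 1, 1)

((1, 1, 0, 1, 0, 1), (0, 1, 1, 0, 1, 0), (0, 1, 1, 0, 1, 1))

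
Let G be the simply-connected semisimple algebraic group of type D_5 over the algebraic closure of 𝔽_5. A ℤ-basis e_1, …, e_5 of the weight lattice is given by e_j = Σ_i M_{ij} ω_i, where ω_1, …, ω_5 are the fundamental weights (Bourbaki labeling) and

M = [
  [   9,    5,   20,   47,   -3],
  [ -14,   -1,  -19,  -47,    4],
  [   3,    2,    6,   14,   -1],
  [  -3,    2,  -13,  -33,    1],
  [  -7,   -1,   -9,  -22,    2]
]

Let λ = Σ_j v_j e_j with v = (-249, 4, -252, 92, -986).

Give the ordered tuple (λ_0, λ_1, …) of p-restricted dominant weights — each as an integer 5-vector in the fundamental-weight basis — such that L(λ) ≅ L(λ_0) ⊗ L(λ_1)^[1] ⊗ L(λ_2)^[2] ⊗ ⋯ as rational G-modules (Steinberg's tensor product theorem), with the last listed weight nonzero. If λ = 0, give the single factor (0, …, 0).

((1, 2, 3, 4, 1), (4, 0, 4, 1, 2))

ω-coordinates c = M·v, v = (-249, 4, -252, 92, -986):
  c_1 = (9)·(-249) + 5·4 + (20)·(-252) + 47·92 + (-3)·(-986) = 21
  c_2 = (-14)·(-249) + (-1)·(4) + (-19)·(-252) + (-47)·(92) + (4)·(-986) = 2
  c_3 = (3)·(-249) + 2·4 + (6)·(-252) + 14·92 + (-1)·(-986) = 23
  c_4 = (-3)·(-249) + 2·4 + (-13)·(-252) + (-33)·(92) + (1)·(-986) = 9
  c_5 = (-7)·(-249) + (-1)·(4) + (-9)·(-252) + (-22)·(92) + (2)·(-986) = 11
p = 5; digits c_i = Σ_j d_{ij}·5^j, 0 ≤ d_{ij} < 5:
  c_1 = 21 = 1·5^0 + 4·5^1
  c_2 = 2 = 2·5^0
  c_3 = 23 = 3·5^0 + 4·5^1
  c_4 = 9 = 4·5^0 + 1·5^1
  c_5 = 11 = 1·5^0 + 2·5^1
Factor λ_0 = (1, 2, 3, 4, 1)
Factor λ_1 = (4, 0, 4, 1, 2)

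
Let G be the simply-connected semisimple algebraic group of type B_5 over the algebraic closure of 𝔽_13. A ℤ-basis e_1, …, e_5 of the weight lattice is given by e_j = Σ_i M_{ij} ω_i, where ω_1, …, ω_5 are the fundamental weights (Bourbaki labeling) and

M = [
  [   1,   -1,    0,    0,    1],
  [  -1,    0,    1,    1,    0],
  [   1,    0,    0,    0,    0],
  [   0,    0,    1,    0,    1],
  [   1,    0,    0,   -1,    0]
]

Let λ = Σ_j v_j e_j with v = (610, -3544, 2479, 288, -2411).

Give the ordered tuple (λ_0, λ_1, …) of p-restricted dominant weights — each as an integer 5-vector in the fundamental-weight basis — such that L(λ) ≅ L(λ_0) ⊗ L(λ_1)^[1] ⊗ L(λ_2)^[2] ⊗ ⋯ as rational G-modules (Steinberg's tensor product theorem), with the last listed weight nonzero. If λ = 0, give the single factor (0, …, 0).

((1, 12, 12, 3, 10), (4, 9, 7, 5, 11), (10, 12, 3, 0, 1))

ω-coordinates c = M·v, v = (610, -3544, 2479, 288, -2411):
  c_1 = (1)·(610) + (-1)·(-3544) + (0)·(2479) + (0)·(288) + (1)·(-2411) = 1743
  c_2 = (-1)·(610) + (0)·(-3544) + (1)·(2479) + (1)·(288) + (0)·(-2411) = 2157
  c_3 = (1)·(610) + (0)·(-3544) + (0)·(2479) + (0)·(288) + (0)·(-2411) = 610
  c_4 = (0)·(610) + (0)·(-3544) + (1)·(2479) + (0)·(288) + (1)·(-2411) = 68
  c_5 = (1)·(610) + (0)·(-3544) + (0)·(2479) + (-1)·(288) + (0)·(-2411) = 322
Expand coordinatewise in base 13:
  c_1 = 1743 = 1·13^0 + 4·13^1 + 10·13^2
  c_2 = 2157 = 12·13^0 + 9·13^1 + 12·13^2
  c_3 = 610 = 12·13^0 + 7·13^1 + 3·13^2
  c_4 = 68 = 3·13^0 + 5·13^1
  c_5 = 322 = 10·13^0 + 11·13^1 + 1·13^2
Factor λ_0 = (1, 12, 12, 3, 10)
Factor λ_1 = (4, 9, 7, 5, 11)
Factor λ_2 = (10, 12, 3, 0, 1)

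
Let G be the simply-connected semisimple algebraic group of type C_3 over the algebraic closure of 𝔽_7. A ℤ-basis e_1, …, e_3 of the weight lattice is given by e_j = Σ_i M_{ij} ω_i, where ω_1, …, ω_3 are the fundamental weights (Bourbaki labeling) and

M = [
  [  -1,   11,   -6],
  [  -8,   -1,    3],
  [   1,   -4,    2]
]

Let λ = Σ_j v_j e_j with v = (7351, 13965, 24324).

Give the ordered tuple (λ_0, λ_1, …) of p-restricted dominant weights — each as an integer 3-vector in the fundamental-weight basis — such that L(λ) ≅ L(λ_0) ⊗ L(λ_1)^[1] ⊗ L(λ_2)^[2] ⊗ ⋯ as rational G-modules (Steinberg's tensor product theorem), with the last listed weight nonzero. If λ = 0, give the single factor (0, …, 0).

((5, 3, 6), (3, 0, 5), (6, 4, 2))

Converting to the ω-basis (c_i = row i of M dotted with v = (7351, 13965, 24324)):
  c_1 = (-1)·(7351) + (11)·(13965) + (-6)·(24324) = 320
  c_2 = (-8)·(7351) + (-1)·(13965) + (3)·(24324) = 199
  c_3 = (1)·(7351) + (-4)·(13965) + (2)·(24324) = 139
Expand coordinatewise in base 7:
  c_1 = 320 = 5·7^0 + 3·7^1 + 6·7^2
  c_2 = 199 = 3·7^0 + 0·7^1 + 4·7^2
  c_3 = 139 = 6·7^0 + 5·7^1 + 2·7^2
p-restricted factor λ_0 = (5, 3, 6)
p-restricted factor λ_1 = (3, 0, 5)
p-restricted factor λ_2 = (6, 4, 2)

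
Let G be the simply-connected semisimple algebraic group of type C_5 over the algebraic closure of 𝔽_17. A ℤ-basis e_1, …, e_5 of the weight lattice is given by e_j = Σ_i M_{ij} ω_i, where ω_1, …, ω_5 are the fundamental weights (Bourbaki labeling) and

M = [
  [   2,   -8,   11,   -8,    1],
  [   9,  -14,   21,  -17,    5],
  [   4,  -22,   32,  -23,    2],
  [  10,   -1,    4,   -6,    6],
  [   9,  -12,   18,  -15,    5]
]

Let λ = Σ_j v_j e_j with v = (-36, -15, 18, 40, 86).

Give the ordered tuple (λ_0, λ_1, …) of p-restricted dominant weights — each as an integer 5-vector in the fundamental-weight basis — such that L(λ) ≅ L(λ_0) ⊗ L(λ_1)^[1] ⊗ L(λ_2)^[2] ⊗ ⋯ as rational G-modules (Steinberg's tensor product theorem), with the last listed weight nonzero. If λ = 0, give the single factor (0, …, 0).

Change of basis e → ω: c = M·v where v = (-36, -15, 18, 40, 86):
  c_1 = 2*-36 + -8*-15 + 11*18 + -8*40 + 1*86 = 12
  c_2 = 9*-36 + -14*-15 + 21*18 + -17*40 + 5*86 = 14
  c_3 = 4*-36 + -22*-15 + 32*18 + -23*40 + 2*86 = 14
  c_4 = 10*-36 + -1*-15 + 4*18 + -6*40 + 6*86 = 3
  c_5 = 9*-36 + -12*-15 + 18*18 + -15*40 + 5*86 = 10
Writing each c_i in base p = 17:
  c_1 = 12 = 12·17^0
  c_2 = 14 = 14·17^0
  c_3 = 14 = 14·17^0
  c_4 = 3 = 3·17^0
  c_5 = 10 = 10·17^0
Factor λ_0 = (12, 14, 14, 3, 10)

((12, 14, 14, 3, 10),)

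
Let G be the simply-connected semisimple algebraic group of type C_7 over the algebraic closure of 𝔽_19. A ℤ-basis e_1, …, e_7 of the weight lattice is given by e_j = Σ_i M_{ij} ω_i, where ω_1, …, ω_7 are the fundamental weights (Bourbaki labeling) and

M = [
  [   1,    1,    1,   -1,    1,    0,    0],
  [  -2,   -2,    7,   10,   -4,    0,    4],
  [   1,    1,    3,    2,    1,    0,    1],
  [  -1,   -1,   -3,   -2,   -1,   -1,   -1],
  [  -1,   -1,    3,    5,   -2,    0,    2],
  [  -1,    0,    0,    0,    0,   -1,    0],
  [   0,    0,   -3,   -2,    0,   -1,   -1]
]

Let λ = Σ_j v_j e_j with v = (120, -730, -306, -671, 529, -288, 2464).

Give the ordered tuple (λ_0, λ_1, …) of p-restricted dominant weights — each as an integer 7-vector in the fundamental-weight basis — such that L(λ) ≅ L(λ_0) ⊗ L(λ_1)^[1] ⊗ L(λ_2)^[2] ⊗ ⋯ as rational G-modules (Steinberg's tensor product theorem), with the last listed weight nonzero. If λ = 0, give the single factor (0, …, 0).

((18, 13, 9, 13, 17, 16, 8), (14, 5, 6, 8, 10, 8, 4))

In the fundamental-weight basis, λ has coordinates c = M·v (v = (120, -730, -306, -671, 529, -288, 2464)):
  c_1 = (1)·(120) + (1)·(-730) + (1)·(-306) + (-1)·(-671) + (1)·(529) + (0)·(-288) + (0)·(2464) = 284
  c_2 = (-2)·(120) + (-2)·(-730) + (7)·(-306) + (10)·(-671) + (-4)·(529) + (0)·(-288) + (4)·(2464) = 108
  c_3 = (1)·(120) + (1)·(-730) + (3)·(-306) + (2)·(-671) + (1)·(529) + (0)·(-288) + (1)·(2464) = 123
  c_4 = (-1)·(120) + (-1)·(-730) + (-3)·(-306) + (-2)·(-671) + (-1)·(529) + (-1)·(-288) + (-1)·(2464) = 165
  c_5 = (-1)·(120) + (-1)·(-730) + (3)·(-306) + (5)·(-671) + (-2)·(529) + (0)·(-288) + (2)·(2464) = 207
  c_6 = (-1)·(120) + (0)·(-730) + (0)·(-306) + (0)·(-671) + (0)·(529) + (-1)·(-288) + (0)·(2464) = 168
  c_7 = (0)·(120) + (0)·(-730) + (-3)·(-306) + (-2)·(-671) + (0)·(529) + (-1)·(-288) + (-1)·(2464) = 84
Base-19 expansion of each c_i:
  c_1 = 284 = 18·19^0 + 14·19^1
  c_2 = 108 = 13·19^0 + 5·19^1
  c_3 = 123 = 9·19^0 + 6·19^1
  c_4 = 165 = 13·19^0 + 8·19^1
  c_5 = 207 = 17·19^0 + 10·19^1
  c_6 = 168 = 16·19^0 + 8·19^1
  c_7 = 84 = 8·19^0 + 4·19^1
λ_0 = (18, 13, 9, 13, 17, 16, 8)
λ_1 = (14, 5, 6, 8, 10, 8, 4)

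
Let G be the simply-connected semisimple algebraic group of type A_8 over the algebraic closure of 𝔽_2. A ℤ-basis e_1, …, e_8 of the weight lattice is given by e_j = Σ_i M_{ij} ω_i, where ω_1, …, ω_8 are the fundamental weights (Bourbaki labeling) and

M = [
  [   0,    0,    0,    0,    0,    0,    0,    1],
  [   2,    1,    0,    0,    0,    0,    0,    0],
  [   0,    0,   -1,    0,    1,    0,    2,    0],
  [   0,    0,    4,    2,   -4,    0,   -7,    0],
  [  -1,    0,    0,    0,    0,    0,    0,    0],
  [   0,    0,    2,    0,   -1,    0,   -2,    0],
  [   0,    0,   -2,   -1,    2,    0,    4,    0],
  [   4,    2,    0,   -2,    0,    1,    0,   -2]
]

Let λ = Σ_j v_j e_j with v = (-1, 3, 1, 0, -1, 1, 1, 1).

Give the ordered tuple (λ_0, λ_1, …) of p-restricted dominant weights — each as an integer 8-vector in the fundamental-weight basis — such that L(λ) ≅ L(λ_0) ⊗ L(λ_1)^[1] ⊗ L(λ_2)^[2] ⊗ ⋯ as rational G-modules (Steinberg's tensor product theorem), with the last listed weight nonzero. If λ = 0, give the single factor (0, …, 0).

In the fundamental-weight basis, λ has coordinates c = M·v (v = (-1, 3, 1, 0, -1, 1, 1, 1)):
  c_1 = (0)·(-1) + (0)·(3) + (0)·(1) + (0)·(0) + (0)·(-1) + (0)·(1) + (0)·(1) + (1)·(1) = 1
  c_2 = (2)·(-1) + (1)·(3) + (0)·(1) + (0)·(0) + (0)·(-1) + (0)·(1) + (0)·(1) + (0)·(1) = 1
  c_3 = (0)·(-1) + (0)·(3) + (-1)·(1) + (0)·(0) + (1)·(-1) + (0)·(1) + (2)·(1) + (0)·(1) = 0
  c_4 = (0)·(-1) + (0)·(3) + (4)·(1) + (2)·(0) + (-4)·(-1) + (0)·(1) + (-7)·(1) + (0)·(1) = 1
  c_5 = (-1)·(-1) + (0)·(3) + (0)·(1) + (0)·(0) + (0)·(-1) + (0)·(1) + (0)·(1) + (0)·(1) = 1
  c_6 = (0)·(-1) + (0)·(3) + (2)·(1) + (0)·(0) + (-1)·(-1) + (0)·(1) + (-2)·(1) + (0)·(1) = 1
  c_7 = (0)·(-1) + (0)·(3) + (-2)·(1) + (-1)·(0) + (2)·(-1) + (0)·(1) + (4)·(1) + (0)·(1) = 0
  c_8 = (4)·(-1) + (2)·(3) + (0)·(1) + (-2)·(0) + (0)·(-1) + (1)·(1) + (0)·(1) + (-2)·(1) = 1
Base-2 expansion of each c_i:
  c_1 = 1 = 1·2^0
  c_2 = 1 = 1·2^0
  c_3 = 0
  c_4 = 1 = 1·2^0
  c_5 = 1 = 1·2^0
  c_6 = 1 = 1·2^0
  c_7 = 0
  c_8 = 1 = 1·2^0
Factor λ_0 = (1, 1, 0, 1, 1, 1, 0, 1)

((1, 1, 0, 1, 1, 1, 0, 1),)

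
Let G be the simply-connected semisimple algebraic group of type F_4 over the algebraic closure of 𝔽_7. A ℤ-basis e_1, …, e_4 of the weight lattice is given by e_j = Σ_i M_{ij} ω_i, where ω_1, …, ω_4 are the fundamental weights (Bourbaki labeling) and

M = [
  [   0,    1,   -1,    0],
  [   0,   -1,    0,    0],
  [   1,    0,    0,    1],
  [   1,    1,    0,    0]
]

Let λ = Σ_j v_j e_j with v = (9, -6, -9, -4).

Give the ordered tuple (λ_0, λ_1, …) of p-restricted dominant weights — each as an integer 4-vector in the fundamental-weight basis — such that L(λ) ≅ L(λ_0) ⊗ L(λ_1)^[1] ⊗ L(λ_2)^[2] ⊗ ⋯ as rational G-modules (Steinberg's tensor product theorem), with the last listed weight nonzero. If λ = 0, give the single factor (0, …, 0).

((3, 6, 5, 3),)

Change of basis e → ω: c = M·v where v = (9, -6, -9, -4):
  c_1 = 0·9 + (1)·(-6) + (-1)·(-9) + (0)·(-4) = 3
  c_2 = 0·9 + (-1)·(-6) + (0)·(-9) + (0)·(-4) = 6
  c_3 = 1·9 + (0)·(-6) + (0)·(-9) + (1)·(-4) = 5
  c_4 = 1·9 + (1)·(-6) + (0)·(-9) + (0)·(-4) = 3
Expand coordinatewise in base 7:
  c_1 = 3 = 3·7^0
  c_2 = 6 = 6·7^0
  c_3 = 5 = 5·7^0
  c_4 = 3 = 3·7^0
p-restricted factor λ_0 = (3, 6, 5, 3)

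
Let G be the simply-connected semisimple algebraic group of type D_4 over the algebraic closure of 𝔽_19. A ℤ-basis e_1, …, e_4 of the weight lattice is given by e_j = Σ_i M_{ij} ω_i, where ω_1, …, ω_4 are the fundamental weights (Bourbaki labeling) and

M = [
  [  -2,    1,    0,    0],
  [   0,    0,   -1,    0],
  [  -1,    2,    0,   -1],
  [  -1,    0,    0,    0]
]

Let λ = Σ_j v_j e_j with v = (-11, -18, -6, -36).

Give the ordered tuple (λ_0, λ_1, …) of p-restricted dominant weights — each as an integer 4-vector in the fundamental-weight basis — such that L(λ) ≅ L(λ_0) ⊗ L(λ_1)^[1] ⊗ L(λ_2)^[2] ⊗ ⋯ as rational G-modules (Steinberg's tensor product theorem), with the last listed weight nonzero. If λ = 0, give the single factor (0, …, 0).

((4, 6, 11, 11),)

Compute c_i = Σ_j M_{ij} v_j with v = (-11, -18, -6, -36):
  c_1 = -2*-11 + 1*-18 + 0*-6 + 0*-36 = 4
  c_2 = 0*-11 + 0*-18 + -1*-6 + 0*-36 = 6
  c_3 = -1*-11 + 2*-18 + 0*-6 + -1*-36 = 11
  c_4 = -1*-11 + 0*-18 + 0*-6 + 0*-36 = 11
Base-19 expansion of each c_i:
  c_1 = 4 = 4·19^0
  c_2 = 6 = 6·19^0
  c_3 = 11 = 11·19^0
  c_4 = 11 = 11·19^0
p-restricted factor λ_0 = (4, 6, 11, 11)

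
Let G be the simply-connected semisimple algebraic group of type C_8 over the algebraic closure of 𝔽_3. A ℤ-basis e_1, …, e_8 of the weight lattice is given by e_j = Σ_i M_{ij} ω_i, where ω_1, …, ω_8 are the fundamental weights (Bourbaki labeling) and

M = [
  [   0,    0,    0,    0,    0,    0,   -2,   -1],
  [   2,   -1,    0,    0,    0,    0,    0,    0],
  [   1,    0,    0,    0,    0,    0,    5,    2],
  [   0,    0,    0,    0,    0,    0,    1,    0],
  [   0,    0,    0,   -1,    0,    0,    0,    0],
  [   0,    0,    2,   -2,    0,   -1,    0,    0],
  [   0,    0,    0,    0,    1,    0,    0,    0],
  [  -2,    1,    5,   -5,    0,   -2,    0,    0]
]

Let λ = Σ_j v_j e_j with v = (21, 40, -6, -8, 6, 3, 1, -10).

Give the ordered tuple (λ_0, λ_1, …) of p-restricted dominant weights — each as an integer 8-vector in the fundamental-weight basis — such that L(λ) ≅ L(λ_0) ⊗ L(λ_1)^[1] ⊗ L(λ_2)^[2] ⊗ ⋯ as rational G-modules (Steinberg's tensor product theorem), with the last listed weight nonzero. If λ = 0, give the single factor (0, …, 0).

((2, 2, 0, 1, 2, 1, 0, 2), (2, 0, 2, 0, 2, 0, 2, 0))

Compute c_i = Σ_j M_{ij} v_j with v = (21, 40, -6, -8, 6, 3, 1, -10):
  c_1 = 0·21 + 0·40 + (0)·(-6) + (0)·(-8) + 0·6 + 0·3 + (-2)·(1) + (-1)·(-10) = 8
  c_2 = 2·21 + (-1)·(40) + (0)·(-6) + (0)·(-8) + 0·6 + 0·3 + 0·1 + (0)·(-10) = 2
  c_3 = 1·21 + 0·40 + (0)·(-6) + (0)·(-8) + 0·6 + 0·3 + 5·1 + (2)·(-10) = 6
  c_4 = 0·21 + 0·40 + (0)·(-6) + (0)·(-8) + 0·6 + 0·3 + 1·1 + (0)·(-10) = 1
  c_5 = 0·21 + 0·40 + (0)·(-6) + (-1)·(-8) + 0·6 + 0·3 + 0·1 + (0)·(-10) = 8
  c_6 = 0·21 + 0·40 + (2)·(-6) + (-2)·(-8) + 0·6 + (-1)·(3) + 0·1 + (0)·(-10) = 1
  c_7 = 0·21 + 0·40 + (0)·(-6) + (0)·(-8) + 1·6 + 0·3 + 0·1 + (0)·(-10) = 6
  c_8 = (-2)·(21) + 1·40 + (5)·(-6) + (-5)·(-8) + 0·6 + (-2)·(3) + 0·1 + (0)·(-10) = 2
p = 3; digits c_i = Σ_j d_{ij}·3^j, 0 ≤ d_{ij} < 3:
  c_1 = 8 = 2·3^0 + 2·3^1
  c_2 = 2 = 2·3^0
  c_3 = 6 = 0·3^0 + 2·3^1
  c_4 = 1 = 1·3^0
  c_5 = 8 = 2·3^0 + 2·3^1
  c_6 = 1 = 1·3^0
  c_7 = 6 = 0·3^0 + 2·3^1
  c_8 = 2 = 2·3^0
λ_0 = (2, 2, 0, 1, 2, 1, 0, 2)
λ_1 = (2, 0, 2, 0, 2, 0, 2, 0)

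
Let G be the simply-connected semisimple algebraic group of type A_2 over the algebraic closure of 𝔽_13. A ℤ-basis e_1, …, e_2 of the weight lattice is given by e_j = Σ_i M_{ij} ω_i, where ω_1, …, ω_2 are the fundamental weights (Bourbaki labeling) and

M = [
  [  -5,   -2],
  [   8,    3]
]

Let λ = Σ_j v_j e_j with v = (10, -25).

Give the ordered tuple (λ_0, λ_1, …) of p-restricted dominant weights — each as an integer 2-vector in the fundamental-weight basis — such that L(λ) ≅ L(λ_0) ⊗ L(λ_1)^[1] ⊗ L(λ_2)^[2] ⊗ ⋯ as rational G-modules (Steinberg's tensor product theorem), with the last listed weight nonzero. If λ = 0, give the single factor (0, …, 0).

((0, 5),)

Converting to the ω-basis (c_i = row i of M dotted with v = (10, -25)):
  c_1 = -5*10 + -2*-25 = 0
  c_2 = 8*10 + 3*-25 = 5
Base-13 expansion of each c_i:
  c_1 = 0
  c_2 = 5 = 5·13^0
λ_0 = (0, 5)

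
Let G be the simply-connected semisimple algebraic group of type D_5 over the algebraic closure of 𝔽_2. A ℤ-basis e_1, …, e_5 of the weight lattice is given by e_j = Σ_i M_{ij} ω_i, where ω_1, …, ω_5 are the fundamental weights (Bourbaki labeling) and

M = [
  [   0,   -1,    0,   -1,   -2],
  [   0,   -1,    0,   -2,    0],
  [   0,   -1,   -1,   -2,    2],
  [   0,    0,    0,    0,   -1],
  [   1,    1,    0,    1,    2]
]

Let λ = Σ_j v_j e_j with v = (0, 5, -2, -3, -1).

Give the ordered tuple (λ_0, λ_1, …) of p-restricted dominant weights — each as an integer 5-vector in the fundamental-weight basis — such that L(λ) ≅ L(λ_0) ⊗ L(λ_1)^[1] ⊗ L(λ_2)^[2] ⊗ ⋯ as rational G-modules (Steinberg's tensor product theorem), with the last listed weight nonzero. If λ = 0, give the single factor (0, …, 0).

((0, 1, 1, 1, 0),)

Change of basis e → ω: c = M·v where v = (0, 5, -2, -3, -1):
  c_1 = 0*0 + -1*5 + 0*-2 + -1*-3 + -2*-1 = 0
  c_2 = 0*0 + -1*5 + 0*-2 + -2*-3 + 0*-1 = 1
  c_3 = 0*0 + -1*5 + -1*-2 + -2*-3 + 2*-1 = 1
  c_4 = 0*0 + 0*5 + 0*-2 + 0*-3 + -1*-1 = 1
  c_5 = 1*0 + 1*5 + 0*-2 + 1*-3 + 2*-1 = 0
Base-2 expansion of each c_i:
  c_1 = 0
  c_2 = 1 = 1·2^0
  c_3 = 1 = 1·2^0
  c_4 = 1 = 1·2^0
  c_5 = 0
λ_0 = (0, 1, 1, 1, 0)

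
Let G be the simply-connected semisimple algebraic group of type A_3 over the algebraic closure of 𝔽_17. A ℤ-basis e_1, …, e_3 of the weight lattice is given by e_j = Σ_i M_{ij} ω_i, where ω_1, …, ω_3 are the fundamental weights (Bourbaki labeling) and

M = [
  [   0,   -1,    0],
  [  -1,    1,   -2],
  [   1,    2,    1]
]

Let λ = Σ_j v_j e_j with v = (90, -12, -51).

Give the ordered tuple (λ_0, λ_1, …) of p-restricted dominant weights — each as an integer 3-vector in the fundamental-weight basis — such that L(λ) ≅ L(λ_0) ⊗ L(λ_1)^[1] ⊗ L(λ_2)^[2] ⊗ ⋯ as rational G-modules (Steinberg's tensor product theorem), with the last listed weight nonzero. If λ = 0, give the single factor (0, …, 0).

((12, 0, 15),)

Converting to the ω-basis (c_i = row i of M dotted with v = (90, -12, -51)):
  c_1 = 0*90 + -1*-12 + 0*-51 = 12
  c_2 = -1*90 + 1*-12 + -2*-51 = 0
  c_3 = 1*90 + 2*-12 + 1*-51 = 15
Expand coordinatewise in base 17:
  c_1 = 12 = 12·17^0
  c_2 = 0
  c_3 = 15 = 15·17^0
λ_0 = (12, 0, 15)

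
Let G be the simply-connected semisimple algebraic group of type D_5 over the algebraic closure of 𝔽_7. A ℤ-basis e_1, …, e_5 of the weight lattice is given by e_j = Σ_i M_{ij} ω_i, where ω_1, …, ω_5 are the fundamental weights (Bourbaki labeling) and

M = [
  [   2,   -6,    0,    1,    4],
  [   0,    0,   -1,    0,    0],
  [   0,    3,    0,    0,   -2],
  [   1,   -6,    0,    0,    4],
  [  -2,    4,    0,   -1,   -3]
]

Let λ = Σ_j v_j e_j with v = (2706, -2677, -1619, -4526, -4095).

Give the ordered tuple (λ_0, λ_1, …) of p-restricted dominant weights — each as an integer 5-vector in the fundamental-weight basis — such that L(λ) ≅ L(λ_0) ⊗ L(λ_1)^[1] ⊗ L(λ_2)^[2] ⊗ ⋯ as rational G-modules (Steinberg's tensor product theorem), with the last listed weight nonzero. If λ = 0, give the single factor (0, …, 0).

((1, 2, 5, 1, 5), (4, 0, 1, 5, 0), (4, 5, 3, 6, 0), (1, 4, 0, 6, 2))

In the fundamental-weight basis, λ has coordinates c = M·v (v = (2706, -2677, -1619, -4526, -4095)):
  c_1 = 2·2706 + (-6)·(-2677) + (0)·(-1619) + (1)·(-4526) + (4)·(-4095) = 568
  c_2 = 0·2706 + (0)·(-2677) + (-1)·(-1619) + (0)·(-4526) + (0)·(-4095) = 1619
  c_3 = 0·2706 + (3)·(-2677) + (0)·(-1619) + (0)·(-4526) + (-2)·(-4095) = 159
  c_4 = 1·2706 + (-6)·(-2677) + (0)·(-1619) + (0)·(-4526) + (4)·(-4095) = 2388
  c_5 = (-2)·(2706) + (4)·(-2677) + (0)·(-1619) + (-1)·(-4526) + (-3)·(-4095) = 691
Base-7 expansion of each c_i:
  c_1 = 568 = 1·7^0 + 4·7^1 + 4·7^2 + 1·7^3
  c_2 = 1619 = 2·7^0 + 0·7^1 + 5·7^2 + 4·7^3
  c_3 = 159 = 5·7^0 + 1·7^1 + 3·7^2
  c_4 = 2388 = 1·7^0 + 5·7^1 + 6·7^2 + 6·7^3
  c_5 = 691 = 5·7^0 + 0·7^1 + 0·7^2 + 2·7^3
λ_0 = (1, 2, 5, 1, 5)
λ_1 = (4, 0, 1, 5, 0)
λ_2 = (4, 5, 3, 6, 0)
λ_3 = (1, 4, 0, 6, 2)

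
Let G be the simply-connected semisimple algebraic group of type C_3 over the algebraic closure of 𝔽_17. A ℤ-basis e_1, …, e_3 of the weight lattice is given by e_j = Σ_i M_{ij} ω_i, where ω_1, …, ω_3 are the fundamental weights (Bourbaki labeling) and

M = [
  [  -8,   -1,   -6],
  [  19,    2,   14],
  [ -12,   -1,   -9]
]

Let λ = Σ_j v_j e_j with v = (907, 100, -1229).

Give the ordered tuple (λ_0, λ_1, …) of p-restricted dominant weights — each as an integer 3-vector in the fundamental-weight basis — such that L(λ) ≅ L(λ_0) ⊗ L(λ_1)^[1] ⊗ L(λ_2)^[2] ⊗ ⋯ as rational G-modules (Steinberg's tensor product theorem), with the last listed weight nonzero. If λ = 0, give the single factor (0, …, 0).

Compute c_i = Σ_j M_{ij} v_j with v = (907, 100, -1229):
  c_1 = -8*907 + -1*100 + -6*-1229 = 18
  c_2 = 19*907 + 2*100 + 14*-1229 = 227
  c_3 = -12*907 + -1*100 + -9*-1229 = 77
Expand coordinatewise in base 17:
  c_1 = 18 = 1·17^0 + 1·17^1
  c_2 = 227 = 6·17^0 + 13·17^1
  c_3 = 77 = 9·17^0 + 4·17^1
λ_0 = (1, 6, 9)
λ_1 = (1, 13, 4)

((1, 6, 9), (1, 13, 4))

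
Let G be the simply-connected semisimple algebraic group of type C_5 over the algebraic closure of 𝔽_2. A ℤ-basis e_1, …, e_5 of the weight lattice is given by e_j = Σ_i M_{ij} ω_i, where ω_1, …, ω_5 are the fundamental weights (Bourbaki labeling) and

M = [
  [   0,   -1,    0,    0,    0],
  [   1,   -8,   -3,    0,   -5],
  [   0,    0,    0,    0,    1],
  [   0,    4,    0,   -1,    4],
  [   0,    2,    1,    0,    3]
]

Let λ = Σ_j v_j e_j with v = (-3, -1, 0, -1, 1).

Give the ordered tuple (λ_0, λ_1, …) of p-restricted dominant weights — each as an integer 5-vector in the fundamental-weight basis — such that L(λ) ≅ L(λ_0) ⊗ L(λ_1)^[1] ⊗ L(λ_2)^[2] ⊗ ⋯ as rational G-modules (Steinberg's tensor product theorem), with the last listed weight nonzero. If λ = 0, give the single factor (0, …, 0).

((1, 0, 1, 1, 1),)

Compute c_i = Σ_j M_{ij} v_j with v = (-3, -1, 0, -1, 1):
  c_1 = (0)·(-3) + (-1)·(-1) + 0·0 + (0)·(-1) + 0·1 = 1
  c_2 = (1)·(-3) + (-8)·(-1) + (-3)·(0) + (0)·(-1) + (-5)·(1) = 0
  c_3 = (0)·(-3) + (0)·(-1) + 0·0 + (0)·(-1) + 1·1 = 1
  c_4 = (0)·(-3) + (4)·(-1) + 0·0 + (-1)·(-1) + 4·1 = 1
  c_5 = (0)·(-3) + (2)·(-1) + 1·0 + (0)·(-1) + 3·1 = 1
Expand coordinatewise in base 2:
  c_1 = 1 = 1·2^0
  c_2 = 0
  c_3 = 1 = 1·2^0
  c_4 = 1 = 1·2^0
  c_5 = 1 = 1·2^0
Factor λ_0 = (1, 0, 1, 1, 1)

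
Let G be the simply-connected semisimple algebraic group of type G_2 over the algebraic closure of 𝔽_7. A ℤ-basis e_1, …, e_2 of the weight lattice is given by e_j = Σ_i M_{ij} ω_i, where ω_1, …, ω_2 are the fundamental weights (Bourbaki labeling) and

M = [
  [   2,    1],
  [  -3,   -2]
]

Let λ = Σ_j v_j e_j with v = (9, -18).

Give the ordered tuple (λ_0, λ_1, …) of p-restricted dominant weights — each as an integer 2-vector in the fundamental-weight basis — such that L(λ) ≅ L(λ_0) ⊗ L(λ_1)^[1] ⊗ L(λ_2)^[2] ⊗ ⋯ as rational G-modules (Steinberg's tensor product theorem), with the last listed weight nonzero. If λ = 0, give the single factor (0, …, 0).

((0, 2), (0, 1))

Change of basis e → ω: c = M·v where v = (9, -18):
  c_1 = 2*9 + 1*-18 = 0
  c_2 = -3*9 + -2*-18 = 9
Writing each c_i in base p = 7:
  c_1 = 0
  c_2 = 9 = 2·7^0 + 1·7^1
p-restricted factor λ_0 = (0, 2)
p-restricted factor λ_1 = (0, 1)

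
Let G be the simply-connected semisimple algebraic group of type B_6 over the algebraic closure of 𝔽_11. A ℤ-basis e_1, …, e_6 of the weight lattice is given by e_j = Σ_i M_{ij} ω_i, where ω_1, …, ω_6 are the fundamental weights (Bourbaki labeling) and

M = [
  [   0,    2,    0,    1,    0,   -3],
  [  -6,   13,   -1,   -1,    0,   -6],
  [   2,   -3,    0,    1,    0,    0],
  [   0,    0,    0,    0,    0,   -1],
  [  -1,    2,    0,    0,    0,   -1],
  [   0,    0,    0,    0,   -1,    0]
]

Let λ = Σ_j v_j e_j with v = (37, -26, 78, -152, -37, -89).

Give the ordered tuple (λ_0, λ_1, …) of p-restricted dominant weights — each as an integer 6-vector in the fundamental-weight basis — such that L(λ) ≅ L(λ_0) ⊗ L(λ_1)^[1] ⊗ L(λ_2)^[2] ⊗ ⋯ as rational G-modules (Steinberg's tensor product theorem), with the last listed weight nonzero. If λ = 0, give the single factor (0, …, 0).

((8, 4, 0, 1, 0, 4), (5, 4, 0, 8, 0, 3))

In the fundamental-weight basis, λ has coordinates c = M·v (v = (37, -26, 78, -152, -37, -89)):
  c_1 = (0)·(37) + (2)·(-26) + (0)·(78) + (1)·(-152) + (0)·(-37) + (-3)·(-89) = 63
  c_2 = (-6)·(37) + (13)·(-26) + (-1)·(78) + (-1)·(-152) + (0)·(-37) + (-6)·(-89) = 48
  c_3 = (2)·(37) + (-3)·(-26) + (0)·(78) + (1)·(-152) + (0)·(-37) + (0)·(-89) = 0
  c_4 = (0)·(37) + (0)·(-26) + (0)·(78) + (0)·(-152) + (0)·(-37) + (-1)·(-89) = 89
  c_5 = (-1)·(37) + (2)·(-26) + (0)·(78) + (0)·(-152) + (0)·(-37) + (-1)·(-89) = 0
  c_6 = (0)·(37) + (0)·(-26) + (0)·(78) + (0)·(-152) + (-1)·(-37) + (0)·(-89) = 37
p = 11; digits c_i = Σ_j d_{ij}·11^j, 0 ≤ d_{ij} < 11:
  c_1 = 63 = 8·11^0 + 5·11^1
  c_2 = 48 = 4·11^0 + 4·11^1
  c_3 = 0
  c_4 = 89 = 1·11^0 + 8·11^1
  c_5 = 0
  c_6 = 37 = 4·11^0 + 3·11^1
p-restricted factor λ_0 = (8, 4, 0, 1, 0, 4)
p-restricted factor λ_1 = (5, 4, 0, 8, 0, 3)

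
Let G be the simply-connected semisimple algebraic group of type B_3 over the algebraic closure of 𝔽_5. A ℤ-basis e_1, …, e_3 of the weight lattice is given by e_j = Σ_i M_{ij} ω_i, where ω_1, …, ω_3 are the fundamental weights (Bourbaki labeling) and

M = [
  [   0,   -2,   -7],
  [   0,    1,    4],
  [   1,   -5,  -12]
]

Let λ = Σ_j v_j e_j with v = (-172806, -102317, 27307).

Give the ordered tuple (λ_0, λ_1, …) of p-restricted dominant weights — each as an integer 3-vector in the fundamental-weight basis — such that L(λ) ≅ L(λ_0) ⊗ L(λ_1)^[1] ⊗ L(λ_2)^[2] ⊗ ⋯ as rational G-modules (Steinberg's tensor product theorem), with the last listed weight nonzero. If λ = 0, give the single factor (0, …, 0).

((0, 1, 0), (2, 2, 4), (4, 1, 3), (2, 0, 3), (1, 1, 2), (4, 2, 3))

Compute c_i = Σ_j M_{ij} v_j with v = (-172806, -102317, 27307):
  c_1 = 0*-172806 + -2*-102317 + -7*27307 = 13485
  c_2 = 0*-172806 + 1*-102317 + 4*27307 = 6911
  c_3 = 1*-172806 + -5*-102317 + -12*27307 = 11095
Base-5 expansion of each c_i:
  c_1 = 13485 = 0·5^0 + 2·5^1 + 4·5^2 + 2·5^3 + 1·5^4 + 4·5^5
  c_2 = 6911 = 1·5^0 + 2·5^1 + 1·5^2 + 0·5^3 + 1·5^4 + 2·5^5
  c_3 = 11095 = 0·5^0 + 4·5^1 + 3·5^2 + 3·5^3 + 2·5^4 + 3·5^5
Factor λ_0 = (0, 1, 0)
Factor λ_1 = (2, 2, 4)
Factor λ_2 = (4, 1, 3)
Factor λ_3 = (2, 0, 3)
Factor λ_4 = (1, 1, 2)
Factor λ_5 = (4, 2, 3)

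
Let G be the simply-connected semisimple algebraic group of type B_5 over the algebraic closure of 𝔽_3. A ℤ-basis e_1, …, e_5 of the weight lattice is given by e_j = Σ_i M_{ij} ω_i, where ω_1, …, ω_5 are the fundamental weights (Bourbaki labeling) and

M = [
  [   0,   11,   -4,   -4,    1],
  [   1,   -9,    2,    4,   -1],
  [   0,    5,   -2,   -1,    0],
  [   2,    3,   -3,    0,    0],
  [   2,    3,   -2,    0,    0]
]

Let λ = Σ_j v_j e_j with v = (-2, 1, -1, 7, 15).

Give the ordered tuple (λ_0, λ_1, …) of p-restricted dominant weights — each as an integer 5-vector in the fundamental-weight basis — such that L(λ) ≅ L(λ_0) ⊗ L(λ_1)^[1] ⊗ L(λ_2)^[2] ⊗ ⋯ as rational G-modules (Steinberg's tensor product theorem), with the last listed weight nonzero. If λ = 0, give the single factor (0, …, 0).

ω-coordinates c = M·v, v = (-2, 1, -1, 7, 15):
  c_1 = (0)·(-2) + (11)·(1) + (-4)·(-1) + (-4)·(7) + (1)·(15) = 2
  c_2 = (1)·(-2) + (-9)·(1) + (2)·(-1) + (4)·(7) + (-1)·(15) = 0
  c_3 = (0)·(-2) + (5)·(1) + (-2)·(-1) + (-1)·(7) + (0)·(15) = 0
  c_4 = (2)·(-2) + (3)·(1) + (-3)·(-1) + (0)·(7) + (0)·(15) = 2
  c_5 = (2)·(-2) + (3)·(1) + (-2)·(-1) + (0)·(7) + (0)·(15) = 1
Base-3 expansion of each c_i:
  c_1 = 2 = 2·3^0
  c_2 = 0
  c_3 = 0
  c_4 = 2 = 2·3^0
  c_5 = 1 = 1·3^0
Factor λ_0 = (2, 0, 0, 2, 1)

((2, 0, 0, 2, 1),)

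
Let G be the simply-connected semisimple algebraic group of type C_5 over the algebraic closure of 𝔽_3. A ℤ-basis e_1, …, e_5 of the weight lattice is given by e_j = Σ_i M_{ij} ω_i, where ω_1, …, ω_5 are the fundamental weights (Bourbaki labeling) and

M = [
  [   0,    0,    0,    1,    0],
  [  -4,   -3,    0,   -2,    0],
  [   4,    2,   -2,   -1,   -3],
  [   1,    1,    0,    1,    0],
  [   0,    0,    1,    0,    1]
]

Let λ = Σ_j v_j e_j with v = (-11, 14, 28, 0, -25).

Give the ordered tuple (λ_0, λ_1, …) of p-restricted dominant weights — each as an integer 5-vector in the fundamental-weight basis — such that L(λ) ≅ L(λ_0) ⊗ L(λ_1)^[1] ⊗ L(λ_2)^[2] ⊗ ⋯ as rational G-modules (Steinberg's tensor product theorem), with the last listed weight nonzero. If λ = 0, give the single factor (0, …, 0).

((0, 2, 0, 0, 0), (0, 0, 1, 1, 1))

Change of basis e → ω: c = M·v where v = (-11, 14, 28, 0, -25):
  c_1 = 0*-11 + 0*14 + 0*28 + 1*0 + 0*-25 = 0
  c_2 = -4*-11 + -3*14 + 0*28 + -2*0 + 0*-25 = 2
  c_3 = 4*-11 + 2*14 + -2*28 + -1*0 + -3*-25 = 3
  c_4 = 1*-11 + 1*14 + 0*28 + 1*0 + 0*-25 = 3
  c_5 = 0*-11 + 0*14 + 1*28 + 0*0 + 1*-25 = 3
Base-3 expansion of each c_i:
  c_1 = 0
  c_2 = 2 = 2·3^0
  c_3 = 3 = 0·3^0 + 1·3^1
  c_4 = 3 = 0·3^0 + 1·3^1
  c_5 = 3 = 0·3^0 + 1·3^1
p-restricted factor λ_0 = (0, 2, 0, 0, 0)
p-restricted factor λ_1 = (0, 0, 1, 1, 1)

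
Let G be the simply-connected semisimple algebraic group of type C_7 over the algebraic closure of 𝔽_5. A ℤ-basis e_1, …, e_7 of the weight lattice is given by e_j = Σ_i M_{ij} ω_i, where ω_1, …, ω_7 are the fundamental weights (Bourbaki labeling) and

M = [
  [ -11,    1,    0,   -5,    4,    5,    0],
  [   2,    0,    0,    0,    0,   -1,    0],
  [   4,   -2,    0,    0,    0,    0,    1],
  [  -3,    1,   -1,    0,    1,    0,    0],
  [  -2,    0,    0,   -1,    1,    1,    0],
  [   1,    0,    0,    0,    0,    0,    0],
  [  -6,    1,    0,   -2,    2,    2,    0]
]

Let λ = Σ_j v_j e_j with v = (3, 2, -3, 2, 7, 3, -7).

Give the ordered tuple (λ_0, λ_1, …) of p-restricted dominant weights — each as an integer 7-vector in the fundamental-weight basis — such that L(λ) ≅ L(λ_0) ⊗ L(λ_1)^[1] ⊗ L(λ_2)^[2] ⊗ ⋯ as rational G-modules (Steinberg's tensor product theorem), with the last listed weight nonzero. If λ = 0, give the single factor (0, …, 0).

In the fundamental-weight basis, λ has coordinates c = M·v (v = (3, 2, -3, 2, 7, 3, -7)):
  c_1 = (-11)·(3) + (1)·(2) + (0)·(-3) + (-5)·(2) + (4)·(7) + (5)·(3) + (0)·(-7) = 2
  c_2 = (2)·(3) + (0)·(2) + (0)·(-3) + (0)·(2) + (0)·(7) + (-1)·(3) + (0)·(-7) = 3
  c_3 = (4)·(3) + (-2)·(2) + (0)·(-3) + (0)·(2) + (0)·(7) + (0)·(3) + (1)·(-7) = 1
  c_4 = (-3)·(3) + (1)·(2) + (-1)·(-3) + (0)·(2) + (1)·(7) + (0)·(3) + (0)·(-7) = 3
  c_5 = (-2)·(3) + (0)·(2) + (0)·(-3) + (-1)·(2) + (1)·(7) + (1)·(3) + (0)·(-7) = 2
  c_6 = (1)·(3) + (0)·(2) + (0)·(-3) + (0)·(2) + (0)·(7) + (0)·(3) + (0)·(-7) = 3
  c_7 = (-6)·(3) + (1)·(2) + (0)·(-3) + (-2)·(2) + (2)·(7) + (2)·(3) + (0)·(-7) = 0
Expand coordinatewise in base 5:
  c_1 = 2 = 2·5^0
  c_2 = 3 = 3·5^0
  c_3 = 1 = 1·5^0
  c_4 = 3 = 3·5^0
  c_5 = 2 = 2·5^0
  c_6 = 3 = 3·5^0
  c_7 = 0
Factor λ_0 = (2, 3, 1, 3, 2, 3, 0)

((2, 3, 1, 3, 2, 3, 0),)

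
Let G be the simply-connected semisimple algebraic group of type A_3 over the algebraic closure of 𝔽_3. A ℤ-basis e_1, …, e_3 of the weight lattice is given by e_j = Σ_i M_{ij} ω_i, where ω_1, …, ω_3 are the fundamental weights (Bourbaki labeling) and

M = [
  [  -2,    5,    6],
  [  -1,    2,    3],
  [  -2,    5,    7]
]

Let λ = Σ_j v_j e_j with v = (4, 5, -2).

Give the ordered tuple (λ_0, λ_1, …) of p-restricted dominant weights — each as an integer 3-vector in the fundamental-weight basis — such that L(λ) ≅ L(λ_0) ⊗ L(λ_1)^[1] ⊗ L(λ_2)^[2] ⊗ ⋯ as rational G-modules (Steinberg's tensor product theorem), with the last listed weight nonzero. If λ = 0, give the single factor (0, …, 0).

((2, 0, 0), (1, 0, 1))

Compute c_i = Σ_j M_{ij} v_j with v = (4, 5, -2):
  c_1 = (-2)·(4) + (5)·(5) + (6)·(-2) = 5
  c_2 = (-1)·(4) + (2)·(5) + (3)·(-2) = 0
  c_3 = (-2)·(4) + (5)·(5) + (7)·(-2) = 3
Expand coordinatewise in base 3:
  c_1 = 5 = 2·3^0 + 1·3^1
  c_2 = 0
  c_3 = 3 = 0·3^0 + 1·3^1
p-restricted factor λ_0 = (2, 0, 0)
p-restricted factor λ_1 = (1, 0, 1)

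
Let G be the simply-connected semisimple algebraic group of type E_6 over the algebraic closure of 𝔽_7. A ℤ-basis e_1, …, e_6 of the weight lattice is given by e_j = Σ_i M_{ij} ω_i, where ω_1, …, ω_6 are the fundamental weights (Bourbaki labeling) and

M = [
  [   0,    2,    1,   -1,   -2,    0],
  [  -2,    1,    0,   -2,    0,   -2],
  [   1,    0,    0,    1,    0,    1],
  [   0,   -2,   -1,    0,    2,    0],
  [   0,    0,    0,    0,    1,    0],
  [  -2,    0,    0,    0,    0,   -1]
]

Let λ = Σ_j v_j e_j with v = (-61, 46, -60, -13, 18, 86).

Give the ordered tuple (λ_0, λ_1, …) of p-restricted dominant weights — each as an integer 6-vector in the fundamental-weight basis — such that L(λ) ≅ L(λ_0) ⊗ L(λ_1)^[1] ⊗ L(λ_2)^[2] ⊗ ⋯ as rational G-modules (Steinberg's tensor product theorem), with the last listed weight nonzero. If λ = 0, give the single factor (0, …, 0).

((2, 1, 5, 4, 4, 1), (1, 3, 1, 0, 2, 5))

Converting to the ω-basis (c_i = row i of M dotted with v = (-61, 46, -60, -13, 18, 86)):
  c_1 = (0)·(-61) + 2·46 + (1)·(-60) + (-1)·(-13) + (-2)·(18) + 0·86 = 9
  c_2 = (-2)·(-61) + 1·46 + (0)·(-60) + (-2)·(-13) + 0·18 + (-2)·(86) = 22
  c_3 = (1)·(-61) + 0·46 + (0)·(-60) + (1)·(-13) + 0·18 + 1·86 = 12
  c_4 = (0)·(-61) + (-2)·(46) + (-1)·(-60) + (0)·(-13) + 2·18 + 0·86 = 4
  c_5 = (0)·(-61) + 0·46 + (0)·(-60) + (0)·(-13) + 1·18 + 0·86 = 18
  c_6 = (-2)·(-61) + 0·46 + (0)·(-60) + (0)·(-13) + 0·18 + (-1)·(86) = 36
p = 7; digits c_i = Σ_j d_{ij}·7^j, 0 ≤ d_{ij} < 7:
  c_1 = 9 = 2·7^0 + 1·7^1
  c_2 = 22 = 1·7^0 + 3·7^1
  c_3 = 12 = 5·7^0 + 1·7^1
  c_4 = 4 = 4·7^0
  c_5 = 18 = 4·7^0 + 2·7^1
  c_6 = 36 = 1·7^0 + 5·7^1
Factor λ_0 = (2, 1, 5, 4, 4, 1)
Factor λ_1 = (1, 3, 1, 0, 2, 5)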